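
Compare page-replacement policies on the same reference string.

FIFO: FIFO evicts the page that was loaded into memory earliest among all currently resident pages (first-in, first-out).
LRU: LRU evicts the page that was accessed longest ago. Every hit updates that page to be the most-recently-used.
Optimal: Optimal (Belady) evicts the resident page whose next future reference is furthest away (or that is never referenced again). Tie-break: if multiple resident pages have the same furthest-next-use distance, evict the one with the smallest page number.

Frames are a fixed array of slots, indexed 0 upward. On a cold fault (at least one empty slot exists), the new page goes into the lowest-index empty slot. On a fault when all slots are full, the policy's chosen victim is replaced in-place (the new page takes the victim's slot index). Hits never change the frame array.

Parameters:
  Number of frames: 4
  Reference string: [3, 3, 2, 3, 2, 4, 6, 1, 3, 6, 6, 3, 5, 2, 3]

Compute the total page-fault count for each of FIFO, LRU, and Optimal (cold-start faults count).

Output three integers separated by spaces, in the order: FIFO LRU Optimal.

--- FIFO ---
  step 0: ref 3 -> FAULT, frames=[3,-,-,-] (faults so far: 1)
  step 1: ref 3 -> HIT, frames=[3,-,-,-] (faults so far: 1)
  step 2: ref 2 -> FAULT, frames=[3,2,-,-] (faults so far: 2)
  step 3: ref 3 -> HIT, frames=[3,2,-,-] (faults so far: 2)
  step 4: ref 2 -> HIT, frames=[3,2,-,-] (faults so far: 2)
  step 5: ref 4 -> FAULT, frames=[3,2,4,-] (faults so far: 3)
  step 6: ref 6 -> FAULT, frames=[3,2,4,6] (faults so far: 4)
  step 7: ref 1 -> FAULT, evict 3, frames=[1,2,4,6] (faults so far: 5)
  step 8: ref 3 -> FAULT, evict 2, frames=[1,3,4,6] (faults so far: 6)
  step 9: ref 6 -> HIT, frames=[1,3,4,6] (faults so far: 6)
  step 10: ref 6 -> HIT, frames=[1,3,4,6] (faults so far: 6)
  step 11: ref 3 -> HIT, frames=[1,3,4,6] (faults so far: 6)
  step 12: ref 5 -> FAULT, evict 4, frames=[1,3,5,6] (faults so far: 7)
  step 13: ref 2 -> FAULT, evict 6, frames=[1,3,5,2] (faults so far: 8)
  step 14: ref 3 -> HIT, frames=[1,3,5,2] (faults so far: 8)
  FIFO total faults: 8
--- LRU ---
  step 0: ref 3 -> FAULT, frames=[3,-,-,-] (faults so far: 1)
  step 1: ref 3 -> HIT, frames=[3,-,-,-] (faults so far: 1)
  step 2: ref 2 -> FAULT, frames=[3,2,-,-] (faults so far: 2)
  step 3: ref 3 -> HIT, frames=[3,2,-,-] (faults so far: 2)
  step 4: ref 2 -> HIT, frames=[3,2,-,-] (faults so far: 2)
  step 5: ref 4 -> FAULT, frames=[3,2,4,-] (faults so far: 3)
  step 6: ref 6 -> FAULT, frames=[3,2,4,6] (faults so far: 4)
  step 7: ref 1 -> FAULT, evict 3, frames=[1,2,4,6] (faults so far: 5)
  step 8: ref 3 -> FAULT, evict 2, frames=[1,3,4,6] (faults so far: 6)
  step 9: ref 6 -> HIT, frames=[1,3,4,6] (faults so far: 6)
  step 10: ref 6 -> HIT, frames=[1,3,4,6] (faults so far: 6)
  step 11: ref 3 -> HIT, frames=[1,3,4,6] (faults so far: 6)
  step 12: ref 5 -> FAULT, evict 4, frames=[1,3,5,6] (faults so far: 7)
  step 13: ref 2 -> FAULT, evict 1, frames=[2,3,5,6] (faults so far: 8)
  step 14: ref 3 -> HIT, frames=[2,3,5,6] (faults so far: 8)
  LRU total faults: 8
--- Optimal ---
  step 0: ref 3 -> FAULT, frames=[3,-,-,-] (faults so far: 1)
  step 1: ref 3 -> HIT, frames=[3,-,-,-] (faults so far: 1)
  step 2: ref 2 -> FAULT, frames=[3,2,-,-] (faults so far: 2)
  step 3: ref 3 -> HIT, frames=[3,2,-,-] (faults so far: 2)
  step 4: ref 2 -> HIT, frames=[3,2,-,-] (faults so far: 2)
  step 5: ref 4 -> FAULT, frames=[3,2,4,-] (faults so far: 3)
  step 6: ref 6 -> FAULT, frames=[3,2,4,6] (faults so far: 4)
  step 7: ref 1 -> FAULT, evict 4, frames=[3,2,1,6] (faults so far: 5)
  step 8: ref 3 -> HIT, frames=[3,2,1,6] (faults so far: 5)
  step 9: ref 6 -> HIT, frames=[3,2,1,6] (faults so far: 5)
  step 10: ref 6 -> HIT, frames=[3,2,1,6] (faults so far: 5)
  step 11: ref 3 -> HIT, frames=[3,2,1,6] (faults so far: 5)
  step 12: ref 5 -> FAULT, evict 1, frames=[3,2,5,6] (faults so far: 6)
  step 13: ref 2 -> HIT, frames=[3,2,5,6] (faults so far: 6)
  step 14: ref 3 -> HIT, frames=[3,2,5,6] (faults so far: 6)
  Optimal total faults: 6

Answer: 8 8 6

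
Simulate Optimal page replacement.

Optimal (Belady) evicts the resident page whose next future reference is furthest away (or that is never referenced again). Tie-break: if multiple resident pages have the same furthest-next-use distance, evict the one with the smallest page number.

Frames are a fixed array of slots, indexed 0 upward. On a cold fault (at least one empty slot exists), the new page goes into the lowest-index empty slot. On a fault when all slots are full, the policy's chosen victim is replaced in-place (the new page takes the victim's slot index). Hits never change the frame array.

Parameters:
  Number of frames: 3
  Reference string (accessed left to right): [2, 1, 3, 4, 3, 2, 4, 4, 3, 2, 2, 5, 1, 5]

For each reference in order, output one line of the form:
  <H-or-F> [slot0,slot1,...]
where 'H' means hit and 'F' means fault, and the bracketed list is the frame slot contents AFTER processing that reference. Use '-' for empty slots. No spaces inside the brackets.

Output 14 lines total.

F [2,-,-]
F [2,1,-]
F [2,1,3]
F [2,4,3]
H [2,4,3]
H [2,4,3]
H [2,4,3]
H [2,4,3]
H [2,4,3]
H [2,4,3]
H [2,4,3]
F [5,4,3]
F [5,4,1]
H [5,4,1]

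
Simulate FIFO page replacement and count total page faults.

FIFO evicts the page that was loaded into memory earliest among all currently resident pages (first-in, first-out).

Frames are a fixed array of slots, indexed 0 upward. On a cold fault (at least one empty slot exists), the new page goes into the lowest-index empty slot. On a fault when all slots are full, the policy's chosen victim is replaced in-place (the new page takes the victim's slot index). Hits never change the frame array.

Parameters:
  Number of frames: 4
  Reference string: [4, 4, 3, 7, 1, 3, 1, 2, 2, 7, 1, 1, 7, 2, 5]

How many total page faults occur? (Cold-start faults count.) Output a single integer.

Answer: 6

Derivation:
Step 0: ref 4 → FAULT, frames=[4,-,-,-]
Step 1: ref 4 → HIT, frames=[4,-,-,-]
Step 2: ref 3 → FAULT, frames=[4,3,-,-]
Step 3: ref 7 → FAULT, frames=[4,3,7,-]
Step 4: ref 1 → FAULT, frames=[4,3,7,1]
Step 5: ref 3 → HIT, frames=[4,3,7,1]
Step 6: ref 1 → HIT, frames=[4,3,7,1]
Step 7: ref 2 → FAULT (evict 4), frames=[2,3,7,1]
Step 8: ref 2 → HIT, frames=[2,3,7,1]
Step 9: ref 7 → HIT, frames=[2,3,7,1]
Step 10: ref 1 → HIT, frames=[2,3,7,1]
Step 11: ref 1 → HIT, frames=[2,3,7,1]
Step 12: ref 7 → HIT, frames=[2,3,7,1]
Step 13: ref 2 → HIT, frames=[2,3,7,1]
Step 14: ref 5 → FAULT (evict 3), frames=[2,5,7,1]
Total faults: 6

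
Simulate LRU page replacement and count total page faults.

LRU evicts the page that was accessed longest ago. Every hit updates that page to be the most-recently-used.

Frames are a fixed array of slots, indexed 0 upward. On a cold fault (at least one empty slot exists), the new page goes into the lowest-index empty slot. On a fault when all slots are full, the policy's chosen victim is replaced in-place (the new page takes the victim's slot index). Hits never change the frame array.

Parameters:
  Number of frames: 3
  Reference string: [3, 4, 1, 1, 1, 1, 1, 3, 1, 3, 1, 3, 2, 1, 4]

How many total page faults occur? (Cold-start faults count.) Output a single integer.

Answer: 5

Derivation:
Step 0: ref 3 → FAULT, frames=[3,-,-]
Step 1: ref 4 → FAULT, frames=[3,4,-]
Step 2: ref 1 → FAULT, frames=[3,4,1]
Step 3: ref 1 → HIT, frames=[3,4,1]
Step 4: ref 1 → HIT, frames=[3,4,1]
Step 5: ref 1 → HIT, frames=[3,4,1]
Step 6: ref 1 → HIT, frames=[3,4,1]
Step 7: ref 3 → HIT, frames=[3,4,1]
Step 8: ref 1 → HIT, frames=[3,4,1]
Step 9: ref 3 → HIT, frames=[3,4,1]
Step 10: ref 1 → HIT, frames=[3,4,1]
Step 11: ref 3 → HIT, frames=[3,4,1]
Step 12: ref 2 → FAULT (evict 4), frames=[3,2,1]
Step 13: ref 1 → HIT, frames=[3,2,1]
Step 14: ref 4 → FAULT (evict 3), frames=[4,2,1]
Total faults: 5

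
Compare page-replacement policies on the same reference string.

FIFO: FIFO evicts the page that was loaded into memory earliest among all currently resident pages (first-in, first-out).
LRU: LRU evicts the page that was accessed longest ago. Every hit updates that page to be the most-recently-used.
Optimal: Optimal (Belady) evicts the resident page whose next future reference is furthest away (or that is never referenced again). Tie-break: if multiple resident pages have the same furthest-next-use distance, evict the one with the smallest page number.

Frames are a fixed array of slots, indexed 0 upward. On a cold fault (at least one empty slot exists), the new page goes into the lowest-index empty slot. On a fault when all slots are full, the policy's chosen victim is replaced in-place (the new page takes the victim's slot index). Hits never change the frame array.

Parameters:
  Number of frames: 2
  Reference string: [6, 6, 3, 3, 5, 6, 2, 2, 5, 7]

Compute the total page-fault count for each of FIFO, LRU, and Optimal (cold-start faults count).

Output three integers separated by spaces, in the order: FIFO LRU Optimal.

Answer: 7 7 5

Derivation:
--- FIFO ---
  step 0: ref 6 -> FAULT, frames=[6,-] (faults so far: 1)
  step 1: ref 6 -> HIT, frames=[6,-] (faults so far: 1)
  step 2: ref 3 -> FAULT, frames=[6,3] (faults so far: 2)
  step 3: ref 3 -> HIT, frames=[6,3] (faults so far: 2)
  step 4: ref 5 -> FAULT, evict 6, frames=[5,3] (faults so far: 3)
  step 5: ref 6 -> FAULT, evict 3, frames=[5,6] (faults so far: 4)
  step 6: ref 2 -> FAULT, evict 5, frames=[2,6] (faults so far: 5)
  step 7: ref 2 -> HIT, frames=[2,6] (faults so far: 5)
  step 8: ref 5 -> FAULT, evict 6, frames=[2,5] (faults so far: 6)
  step 9: ref 7 -> FAULT, evict 2, frames=[7,5] (faults so far: 7)
  FIFO total faults: 7
--- LRU ---
  step 0: ref 6 -> FAULT, frames=[6,-] (faults so far: 1)
  step 1: ref 6 -> HIT, frames=[6,-] (faults so far: 1)
  step 2: ref 3 -> FAULT, frames=[6,3] (faults so far: 2)
  step 3: ref 3 -> HIT, frames=[6,3] (faults so far: 2)
  step 4: ref 5 -> FAULT, evict 6, frames=[5,3] (faults so far: 3)
  step 5: ref 6 -> FAULT, evict 3, frames=[5,6] (faults so far: 4)
  step 6: ref 2 -> FAULT, evict 5, frames=[2,6] (faults so far: 5)
  step 7: ref 2 -> HIT, frames=[2,6] (faults so far: 5)
  step 8: ref 5 -> FAULT, evict 6, frames=[2,5] (faults so far: 6)
  step 9: ref 7 -> FAULT, evict 2, frames=[7,5] (faults so far: 7)
  LRU total faults: 7
--- Optimal ---
  step 0: ref 6 -> FAULT, frames=[6,-] (faults so far: 1)
  step 1: ref 6 -> HIT, frames=[6,-] (faults so far: 1)
  step 2: ref 3 -> FAULT, frames=[6,3] (faults so far: 2)
  step 3: ref 3 -> HIT, frames=[6,3] (faults so far: 2)
  step 4: ref 5 -> FAULT, evict 3, frames=[6,5] (faults so far: 3)
  step 5: ref 6 -> HIT, frames=[6,5] (faults so far: 3)
  step 6: ref 2 -> FAULT, evict 6, frames=[2,5] (faults so far: 4)
  step 7: ref 2 -> HIT, frames=[2,5] (faults so far: 4)
  step 8: ref 5 -> HIT, frames=[2,5] (faults so far: 4)
  step 9: ref 7 -> FAULT, evict 2, frames=[7,5] (faults so far: 5)
  Optimal total faults: 5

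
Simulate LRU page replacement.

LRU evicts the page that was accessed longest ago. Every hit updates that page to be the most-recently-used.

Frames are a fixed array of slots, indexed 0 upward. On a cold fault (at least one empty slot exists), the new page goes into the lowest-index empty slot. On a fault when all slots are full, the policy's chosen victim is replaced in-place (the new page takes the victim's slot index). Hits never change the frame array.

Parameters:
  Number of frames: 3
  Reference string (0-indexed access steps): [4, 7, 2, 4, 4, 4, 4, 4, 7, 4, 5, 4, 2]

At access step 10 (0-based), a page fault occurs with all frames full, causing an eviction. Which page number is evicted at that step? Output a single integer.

Step 0: ref 4 -> FAULT, frames=[4,-,-]
Step 1: ref 7 -> FAULT, frames=[4,7,-]
Step 2: ref 2 -> FAULT, frames=[4,7,2]
Step 3: ref 4 -> HIT, frames=[4,7,2]
Step 4: ref 4 -> HIT, frames=[4,7,2]
Step 5: ref 4 -> HIT, frames=[4,7,2]
Step 6: ref 4 -> HIT, frames=[4,7,2]
Step 7: ref 4 -> HIT, frames=[4,7,2]
Step 8: ref 7 -> HIT, frames=[4,7,2]
Step 9: ref 4 -> HIT, frames=[4,7,2]
Step 10: ref 5 -> FAULT, evict 2, frames=[4,7,5]
At step 10: evicted page 2

Answer: 2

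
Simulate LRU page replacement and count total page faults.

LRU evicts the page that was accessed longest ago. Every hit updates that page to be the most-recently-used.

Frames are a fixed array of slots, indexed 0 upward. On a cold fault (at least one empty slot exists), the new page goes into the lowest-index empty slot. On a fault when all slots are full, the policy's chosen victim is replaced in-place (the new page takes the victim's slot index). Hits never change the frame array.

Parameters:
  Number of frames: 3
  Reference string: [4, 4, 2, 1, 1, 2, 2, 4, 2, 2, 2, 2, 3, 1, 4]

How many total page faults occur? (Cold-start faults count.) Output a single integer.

Answer: 6

Derivation:
Step 0: ref 4 → FAULT, frames=[4,-,-]
Step 1: ref 4 → HIT, frames=[4,-,-]
Step 2: ref 2 → FAULT, frames=[4,2,-]
Step 3: ref 1 → FAULT, frames=[4,2,1]
Step 4: ref 1 → HIT, frames=[4,2,1]
Step 5: ref 2 → HIT, frames=[4,2,1]
Step 6: ref 2 → HIT, frames=[4,2,1]
Step 7: ref 4 → HIT, frames=[4,2,1]
Step 8: ref 2 → HIT, frames=[4,2,1]
Step 9: ref 2 → HIT, frames=[4,2,1]
Step 10: ref 2 → HIT, frames=[4,2,1]
Step 11: ref 2 → HIT, frames=[4,2,1]
Step 12: ref 3 → FAULT (evict 1), frames=[4,2,3]
Step 13: ref 1 → FAULT (evict 4), frames=[1,2,3]
Step 14: ref 4 → FAULT (evict 2), frames=[1,4,3]
Total faults: 6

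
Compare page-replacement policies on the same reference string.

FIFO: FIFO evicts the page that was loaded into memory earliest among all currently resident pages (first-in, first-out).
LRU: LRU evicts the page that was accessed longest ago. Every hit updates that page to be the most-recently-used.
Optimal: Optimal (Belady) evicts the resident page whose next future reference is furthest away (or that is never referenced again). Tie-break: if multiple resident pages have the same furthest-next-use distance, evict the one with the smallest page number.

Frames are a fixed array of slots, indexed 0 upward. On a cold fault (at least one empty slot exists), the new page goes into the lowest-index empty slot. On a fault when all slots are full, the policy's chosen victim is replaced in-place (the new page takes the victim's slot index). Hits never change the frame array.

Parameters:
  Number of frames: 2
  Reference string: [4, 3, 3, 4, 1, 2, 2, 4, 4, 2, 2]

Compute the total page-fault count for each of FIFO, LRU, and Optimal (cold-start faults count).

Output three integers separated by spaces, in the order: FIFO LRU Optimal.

--- FIFO ---
  step 0: ref 4 -> FAULT, frames=[4,-] (faults so far: 1)
  step 1: ref 3 -> FAULT, frames=[4,3] (faults so far: 2)
  step 2: ref 3 -> HIT, frames=[4,3] (faults so far: 2)
  step 3: ref 4 -> HIT, frames=[4,3] (faults so far: 2)
  step 4: ref 1 -> FAULT, evict 4, frames=[1,3] (faults so far: 3)
  step 5: ref 2 -> FAULT, evict 3, frames=[1,2] (faults so far: 4)
  step 6: ref 2 -> HIT, frames=[1,2] (faults so far: 4)
  step 7: ref 4 -> FAULT, evict 1, frames=[4,2] (faults so far: 5)
  step 8: ref 4 -> HIT, frames=[4,2] (faults so far: 5)
  step 9: ref 2 -> HIT, frames=[4,2] (faults so far: 5)
  step 10: ref 2 -> HIT, frames=[4,2] (faults so far: 5)
  FIFO total faults: 5
--- LRU ---
  step 0: ref 4 -> FAULT, frames=[4,-] (faults so far: 1)
  step 1: ref 3 -> FAULT, frames=[4,3] (faults so far: 2)
  step 2: ref 3 -> HIT, frames=[4,3] (faults so far: 2)
  step 3: ref 4 -> HIT, frames=[4,3] (faults so far: 2)
  step 4: ref 1 -> FAULT, evict 3, frames=[4,1] (faults so far: 3)
  step 5: ref 2 -> FAULT, evict 4, frames=[2,1] (faults so far: 4)
  step 6: ref 2 -> HIT, frames=[2,1] (faults so far: 4)
  step 7: ref 4 -> FAULT, evict 1, frames=[2,4] (faults so far: 5)
  step 8: ref 4 -> HIT, frames=[2,4] (faults so far: 5)
  step 9: ref 2 -> HIT, frames=[2,4] (faults so far: 5)
  step 10: ref 2 -> HIT, frames=[2,4] (faults so far: 5)
  LRU total faults: 5
--- Optimal ---
  step 0: ref 4 -> FAULT, frames=[4,-] (faults so far: 1)
  step 1: ref 3 -> FAULT, frames=[4,3] (faults so far: 2)
  step 2: ref 3 -> HIT, frames=[4,3] (faults so far: 2)
  step 3: ref 4 -> HIT, frames=[4,3] (faults so far: 2)
  step 4: ref 1 -> FAULT, evict 3, frames=[4,1] (faults so far: 3)
  step 5: ref 2 -> FAULT, evict 1, frames=[4,2] (faults so far: 4)
  step 6: ref 2 -> HIT, frames=[4,2] (faults so far: 4)
  step 7: ref 4 -> HIT, frames=[4,2] (faults so far: 4)
  step 8: ref 4 -> HIT, frames=[4,2] (faults so far: 4)
  step 9: ref 2 -> HIT, frames=[4,2] (faults so far: 4)
  step 10: ref 2 -> HIT, frames=[4,2] (faults so far: 4)
  Optimal total faults: 4

Answer: 5 5 4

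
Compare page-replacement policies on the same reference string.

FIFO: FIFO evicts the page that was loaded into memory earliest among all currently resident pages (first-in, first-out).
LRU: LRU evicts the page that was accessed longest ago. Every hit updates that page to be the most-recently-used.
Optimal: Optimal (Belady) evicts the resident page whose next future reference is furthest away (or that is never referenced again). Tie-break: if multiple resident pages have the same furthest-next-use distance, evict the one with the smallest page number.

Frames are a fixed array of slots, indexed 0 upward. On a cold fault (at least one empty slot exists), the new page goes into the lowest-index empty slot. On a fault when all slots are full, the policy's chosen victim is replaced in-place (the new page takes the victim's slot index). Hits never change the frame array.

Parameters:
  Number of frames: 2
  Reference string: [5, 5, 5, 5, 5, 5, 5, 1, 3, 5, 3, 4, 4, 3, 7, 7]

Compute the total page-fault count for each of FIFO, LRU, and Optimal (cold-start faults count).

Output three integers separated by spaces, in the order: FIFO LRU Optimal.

Answer: 7 6 5

Derivation:
--- FIFO ---
  step 0: ref 5 -> FAULT, frames=[5,-] (faults so far: 1)
  step 1: ref 5 -> HIT, frames=[5,-] (faults so far: 1)
  step 2: ref 5 -> HIT, frames=[5,-] (faults so far: 1)
  step 3: ref 5 -> HIT, frames=[5,-] (faults so far: 1)
  step 4: ref 5 -> HIT, frames=[5,-] (faults so far: 1)
  step 5: ref 5 -> HIT, frames=[5,-] (faults so far: 1)
  step 6: ref 5 -> HIT, frames=[5,-] (faults so far: 1)
  step 7: ref 1 -> FAULT, frames=[5,1] (faults so far: 2)
  step 8: ref 3 -> FAULT, evict 5, frames=[3,1] (faults so far: 3)
  step 9: ref 5 -> FAULT, evict 1, frames=[3,5] (faults so far: 4)
  step 10: ref 3 -> HIT, frames=[3,5] (faults so far: 4)
  step 11: ref 4 -> FAULT, evict 3, frames=[4,5] (faults so far: 5)
  step 12: ref 4 -> HIT, frames=[4,5] (faults so far: 5)
  step 13: ref 3 -> FAULT, evict 5, frames=[4,3] (faults so far: 6)
  step 14: ref 7 -> FAULT, evict 4, frames=[7,3] (faults so far: 7)
  step 15: ref 7 -> HIT, frames=[7,3] (faults so far: 7)
  FIFO total faults: 7
--- LRU ---
  step 0: ref 5 -> FAULT, frames=[5,-] (faults so far: 1)
  step 1: ref 5 -> HIT, frames=[5,-] (faults so far: 1)
  step 2: ref 5 -> HIT, frames=[5,-] (faults so far: 1)
  step 3: ref 5 -> HIT, frames=[5,-] (faults so far: 1)
  step 4: ref 5 -> HIT, frames=[5,-] (faults so far: 1)
  step 5: ref 5 -> HIT, frames=[5,-] (faults so far: 1)
  step 6: ref 5 -> HIT, frames=[5,-] (faults so far: 1)
  step 7: ref 1 -> FAULT, frames=[5,1] (faults so far: 2)
  step 8: ref 3 -> FAULT, evict 5, frames=[3,1] (faults so far: 3)
  step 9: ref 5 -> FAULT, evict 1, frames=[3,5] (faults so far: 4)
  step 10: ref 3 -> HIT, frames=[3,5] (faults so far: 4)
  step 11: ref 4 -> FAULT, evict 5, frames=[3,4] (faults so far: 5)
  step 12: ref 4 -> HIT, frames=[3,4] (faults so far: 5)
  step 13: ref 3 -> HIT, frames=[3,4] (faults so far: 5)
  step 14: ref 7 -> FAULT, evict 4, frames=[3,7] (faults so far: 6)
  step 15: ref 7 -> HIT, frames=[3,7] (faults so far: 6)
  LRU total faults: 6
--- Optimal ---
  step 0: ref 5 -> FAULT, frames=[5,-] (faults so far: 1)
  step 1: ref 5 -> HIT, frames=[5,-] (faults so far: 1)
  step 2: ref 5 -> HIT, frames=[5,-] (faults so far: 1)
  step 3: ref 5 -> HIT, frames=[5,-] (faults so far: 1)
  step 4: ref 5 -> HIT, frames=[5,-] (faults so far: 1)
  step 5: ref 5 -> HIT, frames=[5,-] (faults so far: 1)
  step 6: ref 5 -> HIT, frames=[5,-] (faults so far: 1)
  step 7: ref 1 -> FAULT, frames=[5,1] (faults so far: 2)
  step 8: ref 3 -> FAULT, evict 1, frames=[5,3] (faults so far: 3)
  step 9: ref 5 -> HIT, frames=[5,3] (faults so far: 3)
  step 10: ref 3 -> HIT, frames=[5,3] (faults so far: 3)
  step 11: ref 4 -> FAULT, evict 5, frames=[4,3] (faults so far: 4)
  step 12: ref 4 -> HIT, frames=[4,3] (faults so far: 4)
  step 13: ref 3 -> HIT, frames=[4,3] (faults so far: 4)
  step 14: ref 7 -> FAULT, evict 3, frames=[4,7] (faults so far: 5)
  step 15: ref 7 -> HIT, frames=[4,7] (faults so far: 5)
  Optimal total faults: 5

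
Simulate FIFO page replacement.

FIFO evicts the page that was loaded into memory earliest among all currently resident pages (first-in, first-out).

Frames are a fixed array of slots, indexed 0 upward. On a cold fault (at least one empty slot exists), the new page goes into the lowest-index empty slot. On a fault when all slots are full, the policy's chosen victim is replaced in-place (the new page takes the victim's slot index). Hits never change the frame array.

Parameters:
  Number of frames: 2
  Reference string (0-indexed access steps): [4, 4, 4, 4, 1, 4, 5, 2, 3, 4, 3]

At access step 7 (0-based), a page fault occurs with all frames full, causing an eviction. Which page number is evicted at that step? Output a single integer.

Answer: 1

Derivation:
Step 0: ref 4 -> FAULT, frames=[4,-]
Step 1: ref 4 -> HIT, frames=[4,-]
Step 2: ref 4 -> HIT, frames=[4,-]
Step 3: ref 4 -> HIT, frames=[4,-]
Step 4: ref 1 -> FAULT, frames=[4,1]
Step 5: ref 4 -> HIT, frames=[4,1]
Step 6: ref 5 -> FAULT, evict 4, frames=[5,1]
Step 7: ref 2 -> FAULT, evict 1, frames=[5,2]
At step 7: evicted page 1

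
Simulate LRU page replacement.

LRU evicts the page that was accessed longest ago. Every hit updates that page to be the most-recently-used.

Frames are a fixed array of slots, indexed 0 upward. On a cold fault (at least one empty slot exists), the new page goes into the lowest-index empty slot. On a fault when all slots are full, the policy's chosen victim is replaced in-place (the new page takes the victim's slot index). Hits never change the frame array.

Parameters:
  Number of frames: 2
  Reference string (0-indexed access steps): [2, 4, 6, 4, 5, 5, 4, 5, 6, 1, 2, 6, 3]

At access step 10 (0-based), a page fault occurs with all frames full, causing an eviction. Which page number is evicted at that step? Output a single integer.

Step 0: ref 2 -> FAULT, frames=[2,-]
Step 1: ref 4 -> FAULT, frames=[2,4]
Step 2: ref 6 -> FAULT, evict 2, frames=[6,4]
Step 3: ref 4 -> HIT, frames=[6,4]
Step 4: ref 5 -> FAULT, evict 6, frames=[5,4]
Step 5: ref 5 -> HIT, frames=[5,4]
Step 6: ref 4 -> HIT, frames=[5,4]
Step 7: ref 5 -> HIT, frames=[5,4]
Step 8: ref 6 -> FAULT, evict 4, frames=[5,6]
Step 9: ref 1 -> FAULT, evict 5, frames=[1,6]
Step 10: ref 2 -> FAULT, evict 6, frames=[1,2]
At step 10: evicted page 6

Answer: 6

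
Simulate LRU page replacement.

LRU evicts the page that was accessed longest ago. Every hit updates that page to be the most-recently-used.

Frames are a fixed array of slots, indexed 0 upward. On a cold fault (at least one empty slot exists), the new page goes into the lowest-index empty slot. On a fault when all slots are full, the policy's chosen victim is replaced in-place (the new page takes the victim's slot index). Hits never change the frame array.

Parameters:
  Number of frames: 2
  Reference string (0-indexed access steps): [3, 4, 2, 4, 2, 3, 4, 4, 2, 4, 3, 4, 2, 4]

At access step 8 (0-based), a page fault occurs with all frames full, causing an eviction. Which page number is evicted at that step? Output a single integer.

Answer: 3

Derivation:
Step 0: ref 3 -> FAULT, frames=[3,-]
Step 1: ref 4 -> FAULT, frames=[3,4]
Step 2: ref 2 -> FAULT, evict 3, frames=[2,4]
Step 3: ref 4 -> HIT, frames=[2,4]
Step 4: ref 2 -> HIT, frames=[2,4]
Step 5: ref 3 -> FAULT, evict 4, frames=[2,3]
Step 6: ref 4 -> FAULT, evict 2, frames=[4,3]
Step 7: ref 4 -> HIT, frames=[4,3]
Step 8: ref 2 -> FAULT, evict 3, frames=[4,2]
At step 8: evicted page 3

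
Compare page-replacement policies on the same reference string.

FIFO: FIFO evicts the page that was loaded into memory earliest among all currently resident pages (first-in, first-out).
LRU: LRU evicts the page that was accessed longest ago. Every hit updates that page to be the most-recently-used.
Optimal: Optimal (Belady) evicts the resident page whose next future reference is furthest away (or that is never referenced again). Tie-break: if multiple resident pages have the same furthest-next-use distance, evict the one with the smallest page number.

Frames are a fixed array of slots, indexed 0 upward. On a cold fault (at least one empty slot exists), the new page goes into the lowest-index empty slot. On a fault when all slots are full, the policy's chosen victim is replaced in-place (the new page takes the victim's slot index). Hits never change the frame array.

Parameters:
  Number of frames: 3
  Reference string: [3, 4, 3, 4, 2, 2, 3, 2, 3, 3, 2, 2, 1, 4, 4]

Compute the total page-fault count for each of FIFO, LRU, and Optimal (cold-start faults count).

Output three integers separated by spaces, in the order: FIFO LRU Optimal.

Answer: 4 5 4

Derivation:
--- FIFO ---
  step 0: ref 3 -> FAULT, frames=[3,-,-] (faults so far: 1)
  step 1: ref 4 -> FAULT, frames=[3,4,-] (faults so far: 2)
  step 2: ref 3 -> HIT, frames=[3,4,-] (faults so far: 2)
  step 3: ref 4 -> HIT, frames=[3,4,-] (faults so far: 2)
  step 4: ref 2 -> FAULT, frames=[3,4,2] (faults so far: 3)
  step 5: ref 2 -> HIT, frames=[3,4,2] (faults so far: 3)
  step 6: ref 3 -> HIT, frames=[3,4,2] (faults so far: 3)
  step 7: ref 2 -> HIT, frames=[3,4,2] (faults so far: 3)
  step 8: ref 3 -> HIT, frames=[3,4,2] (faults so far: 3)
  step 9: ref 3 -> HIT, frames=[3,4,2] (faults so far: 3)
  step 10: ref 2 -> HIT, frames=[3,4,2] (faults so far: 3)
  step 11: ref 2 -> HIT, frames=[3,4,2] (faults so far: 3)
  step 12: ref 1 -> FAULT, evict 3, frames=[1,4,2] (faults so far: 4)
  step 13: ref 4 -> HIT, frames=[1,4,2] (faults so far: 4)
  step 14: ref 4 -> HIT, frames=[1,4,2] (faults so far: 4)
  FIFO total faults: 4
--- LRU ---
  step 0: ref 3 -> FAULT, frames=[3,-,-] (faults so far: 1)
  step 1: ref 4 -> FAULT, frames=[3,4,-] (faults so far: 2)
  step 2: ref 3 -> HIT, frames=[3,4,-] (faults so far: 2)
  step 3: ref 4 -> HIT, frames=[3,4,-] (faults so far: 2)
  step 4: ref 2 -> FAULT, frames=[3,4,2] (faults so far: 3)
  step 5: ref 2 -> HIT, frames=[3,4,2] (faults so far: 3)
  step 6: ref 3 -> HIT, frames=[3,4,2] (faults so far: 3)
  step 7: ref 2 -> HIT, frames=[3,4,2] (faults so far: 3)
  step 8: ref 3 -> HIT, frames=[3,4,2] (faults so far: 3)
  step 9: ref 3 -> HIT, frames=[3,4,2] (faults so far: 3)
  step 10: ref 2 -> HIT, frames=[3,4,2] (faults so far: 3)
  step 11: ref 2 -> HIT, frames=[3,4,2] (faults so far: 3)
  step 12: ref 1 -> FAULT, evict 4, frames=[3,1,2] (faults so far: 4)
  step 13: ref 4 -> FAULT, evict 3, frames=[4,1,2] (faults so far: 5)
  step 14: ref 4 -> HIT, frames=[4,1,2] (faults so far: 5)
  LRU total faults: 5
--- Optimal ---
  step 0: ref 3 -> FAULT, frames=[3,-,-] (faults so far: 1)
  step 1: ref 4 -> FAULT, frames=[3,4,-] (faults so far: 2)
  step 2: ref 3 -> HIT, frames=[3,4,-] (faults so far: 2)
  step 3: ref 4 -> HIT, frames=[3,4,-] (faults so far: 2)
  step 4: ref 2 -> FAULT, frames=[3,4,2] (faults so far: 3)
  step 5: ref 2 -> HIT, frames=[3,4,2] (faults so far: 3)
  step 6: ref 3 -> HIT, frames=[3,4,2] (faults so far: 3)
  step 7: ref 2 -> HIT, frames=[3,4,2] (faults so far: 3)
  step 8: ref 3 -> HIT, frames=[3,4,2] (faults so far: 3)
  step 9: ref 3 -> HIT, frames=[3,4,2] (faults so far: 3)
  step 10: ref 2 -> HIT, frames=[3,4,2] (faults so far: 3)
  step 11: ref 2 -> HIT, frames=[3,4,2] (faults so far: 3)
  step 12: ref 1 -> FAULT, evict 2, frames=[3,4,1] (faults so far: 4)
  step 13: ref 4 -> HIT, frames=[3,4,1] (faults so far: 4)
  step 14: ref 4 -> HIT, frames=[3,4,1] (faults so far: 4)
  Optimal total faults: 4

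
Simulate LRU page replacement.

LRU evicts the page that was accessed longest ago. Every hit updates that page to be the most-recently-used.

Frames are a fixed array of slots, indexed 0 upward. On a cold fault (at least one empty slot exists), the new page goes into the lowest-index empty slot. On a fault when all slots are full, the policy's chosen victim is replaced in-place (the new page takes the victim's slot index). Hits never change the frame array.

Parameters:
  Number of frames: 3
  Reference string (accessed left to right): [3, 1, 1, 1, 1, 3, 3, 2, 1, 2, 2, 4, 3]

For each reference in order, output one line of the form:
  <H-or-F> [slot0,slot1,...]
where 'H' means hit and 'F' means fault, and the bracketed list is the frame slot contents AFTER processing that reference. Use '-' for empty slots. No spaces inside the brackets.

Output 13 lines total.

F [3,-,-]
F [3,1,-]
H [3,1,-]
H [3,1,-]
H [3,1,-]
H [3,1,-]
H [3,1,-]
F [3,1,2]
H [3,1,2]
H [3,1,2]
H [3,1,2]
F [4,1,2]
F [4,3,2]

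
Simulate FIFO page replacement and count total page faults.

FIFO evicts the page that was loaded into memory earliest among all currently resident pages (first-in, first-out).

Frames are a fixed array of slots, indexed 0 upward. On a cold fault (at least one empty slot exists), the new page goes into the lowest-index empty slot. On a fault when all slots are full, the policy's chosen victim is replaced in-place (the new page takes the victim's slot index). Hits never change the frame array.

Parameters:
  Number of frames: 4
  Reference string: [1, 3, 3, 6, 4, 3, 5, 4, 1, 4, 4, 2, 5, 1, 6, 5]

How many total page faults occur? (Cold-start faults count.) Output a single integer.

Answer: 8

Derivation:
Step 0: ref 1 → FAULT, frames=[1,-,-,-]
Step 1: ref 3 → FAULT, frames=[1,3,-,-]
Step 2: ref 3 → HIT, frames=[1,3,-,-]
Step 3: ref 6 → FAULT, frames=[1,3,6,-]
Step 4: ref 4 → FAULT, frames=[1,3,6,4]
Step 5: ref 3 → HIT, frames=[1,3,6,4]
Step 6: ref 5 → FAULT (evict 1), frames=[5,3,6,4]
Step 7: ref 4 → HIT, frames=[5,3,6,4]
Step 8: ref 1 → FAULT (evict 3), frames=[5,1,6,4]
Step 9: ref 4 → HIT, frames=[5,1,6,4]
Step 10: ref 4 → HIT, frames=[5,1,6,4]
Step 11: ref 2 → FAULT (evict 6), frames=[5,1,2,4]
Step 12: ref 5 → HIT, frames=[5,1,2,4]
Step 13: ref 1 → HIT, frames=[5,1,2,4]
Step 14: ref 6 → FAULT (evict 4), frames=[5,1,2,6]
Step 15: ref 5 → HIT, frames=[5,1,2,6]
Total faults: 8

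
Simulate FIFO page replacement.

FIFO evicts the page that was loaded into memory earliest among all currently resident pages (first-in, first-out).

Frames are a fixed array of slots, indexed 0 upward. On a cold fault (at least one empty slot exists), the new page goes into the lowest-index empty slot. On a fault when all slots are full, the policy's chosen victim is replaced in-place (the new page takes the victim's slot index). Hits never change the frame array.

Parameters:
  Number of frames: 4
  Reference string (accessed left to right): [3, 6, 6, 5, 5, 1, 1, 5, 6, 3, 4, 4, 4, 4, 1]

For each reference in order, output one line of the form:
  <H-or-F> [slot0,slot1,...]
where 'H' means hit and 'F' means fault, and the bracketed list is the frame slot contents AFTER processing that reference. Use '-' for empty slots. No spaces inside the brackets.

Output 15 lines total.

F [3,-,-,-]
F [3,6,-,-]
H [3,6,-,-]
F [3,6,5,-]
H [3,6,5,-]
F [3,6,5,1]
H [3,6,5,1]
H [3,6,5,1]
H [3,6,5,1]
H [3,6,5,1]
F [4,6,5,1]
H [4,6,5,1]
H [4,6,5,1]
H [4,6,5,1]
H [4,6,5,1]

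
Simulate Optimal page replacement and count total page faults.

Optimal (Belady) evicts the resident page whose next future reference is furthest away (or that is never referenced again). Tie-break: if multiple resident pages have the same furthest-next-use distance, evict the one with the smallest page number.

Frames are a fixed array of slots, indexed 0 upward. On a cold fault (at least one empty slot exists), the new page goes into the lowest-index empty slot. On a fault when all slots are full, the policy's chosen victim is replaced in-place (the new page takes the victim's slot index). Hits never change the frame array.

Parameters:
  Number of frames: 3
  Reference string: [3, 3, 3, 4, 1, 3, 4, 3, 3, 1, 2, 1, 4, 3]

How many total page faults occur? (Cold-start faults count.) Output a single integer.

Step 0: ref 3 → FAULT, frames=[3,-,-]
Step 1: ref 3 → HIT, frames=[3,-,-]
Step 2: ref 3 → HIT, frames=[3,-,-]
Step 3: ref 4 → FAULT, frames=[3,4,-]
Step 4: ref 1 → FAULT, frames=[3,4,1]
Step 5: ref 3 → HIT, frames=[3,4,1]
Step 6: ref 4 → HIT, frames=[3,4,1]
Step 7: ref 3 → HIT, frames=[3,4,1]
Step 8: ref 3 → HIT, frames=[3,4,1]
Step 9: ref 1 → HIT, frames=[3,4,1]
Step 10: ref 2 → FAULT (evict 3), frames=[2,4,1]
Step 11: ref 1 → HIT, frames=[2,4,1]
Step 12: ref 4 → HIT, frames=[2,4,1]
Step 13: ref 3 → FAULT (evict 1), frames=[2,4,3]
Total faults: 5

Answer: 5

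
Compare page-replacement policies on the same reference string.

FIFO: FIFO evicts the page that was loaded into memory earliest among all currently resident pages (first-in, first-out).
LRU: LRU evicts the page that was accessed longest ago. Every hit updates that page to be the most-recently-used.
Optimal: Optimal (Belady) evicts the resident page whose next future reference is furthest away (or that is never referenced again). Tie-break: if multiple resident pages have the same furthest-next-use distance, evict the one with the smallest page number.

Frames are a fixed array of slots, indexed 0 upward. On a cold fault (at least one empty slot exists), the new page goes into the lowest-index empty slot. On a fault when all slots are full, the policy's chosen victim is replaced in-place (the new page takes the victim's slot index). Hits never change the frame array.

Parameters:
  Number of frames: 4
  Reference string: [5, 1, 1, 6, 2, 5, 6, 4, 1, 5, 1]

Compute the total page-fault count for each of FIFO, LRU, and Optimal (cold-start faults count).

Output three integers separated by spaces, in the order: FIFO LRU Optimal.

--- FIFO ---
  step 0: ref 5 -> FAULT, frames=[5,-,-,-] (faults so far: 1)
  step 1: ref 1 -> FAULT, frames=[5,1,-,-] (faults so far: 2)
  step 2: ref 1 -> HIT, frames=[5,1,-,-] (faults so far: 2)
  step 3: ref 6 -> FAULT, frames=[5,1,6,-] (faults so far: 3)
  step 4: ref 2 -> FAULT, frames=[5,1,6,2] (faults so far: 4)
  step 5: ref 5 -> HIT, frames=[5,1,6,2] (faults so far: 4)
  step 6: ref 6 -> HIT, frames=[5,1,6,2] (faults so far: 4)
  step 7: ref 4 -> FAULT, evict 5, frames=[4,1,6,2] (faults so far: 5)
  step 8: ref 1 -> HIT, frames=[4,1,6,2] (faults so far: 5)
  step 9: ref 5 -> FAULT, evict 1, frames=[4,5,6,2] (faults so far: 6)
  step 10: ref 1 -> FAULT, evict 6, frames=[4,5,1,2] (faults so far: 7)
  FIFO total faults: 7
--- LRU ---
  step 0: ref 5 -> FAULT, frames=[5,-,-,-] (faults so far: 1)
  step 1: ref 1 -> FAULT, frames=[5,1,-,-] (faults so far: 2)
  step 2: ref 1 -> HIT, frames=[5,1,-,-] (faults so far: 2)
  step 3: ref 6 -> FAULT, frames=[5,1,6,-] (faults so far: 3)
  step 4: ref 2 -> FAULT, frames=[5,1,6,2] (faults so far: 4)
  step 5: ref 5 -> HIT, frames=[5,1,6,2] (faults so far: 4)
  step 6: ref 6 -> HIT, frames=[5,1,6,2] (faults so far: 4)
  step 7: ref 4 -> FAULT, evict 1, frames=[5,4,6,2] (faults so far: 5)
  step 8: ref 1 -> FAULT, evict 2, frames=[5,4,6,1] (faults so far: 6)
  step 9: ref 5 -> HIT, frames=[5,4,6,1] (faults so far: 6)
  step 10: ref 1 -> HIT, frames=[5,4,6,1] (faults so far: 6)
  LRU total faults: 6
--- Optimal ---
  step 0: ref 5 -> FAULT, frames=[5,-,-,-] (faults so far: 1)
  step 1: ref 1 -> FAULT, frames=[5,1,-,-] (faults so far: 2)
  step 2: ref 1 -> HIT, frames=[5,1,-,-] (faults so far: 2)
  step 3: ref 6 -> FAULT, frames=[5,1,6,-] (faults so far: 3)
  step 4: ref 2 -> FAULT, frames=[5,1,6,2] (faults so far: 4)
  step 5: ref 5 -> HIT, frames=[5,1,6,2] (faults so far: 4)
  step 6: ref 6 -> HIT, frames=[5,1,6,2] (faults so far: 4)
  step 7: ref 4 -> FAULT, evict 2, frames=[5,1,6,4] (faults so far: 5)
  step 8: ref 1 -> HIT, frames=[5,1,6,4] (faults so far: 5)
  step 9: ref 5 -> HIT, frames=[5,1,6,4] (faults so far: 5)
  step 10: ref 1 -> HIT, frames=[5,1,6,4] (faults so far: 5)
  Optimal total faults: 5

Answer: 7 6 5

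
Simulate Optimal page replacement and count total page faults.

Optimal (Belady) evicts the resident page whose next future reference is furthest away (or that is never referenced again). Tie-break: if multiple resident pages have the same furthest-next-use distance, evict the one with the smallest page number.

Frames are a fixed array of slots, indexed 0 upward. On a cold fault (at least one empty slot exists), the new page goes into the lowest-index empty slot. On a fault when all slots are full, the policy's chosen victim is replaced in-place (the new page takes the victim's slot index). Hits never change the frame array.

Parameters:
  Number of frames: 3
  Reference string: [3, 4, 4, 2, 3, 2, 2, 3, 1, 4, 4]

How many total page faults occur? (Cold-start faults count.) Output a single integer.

Step 0: ref 3 → FAULT, frames=[3,-,-]
Step 1: ref 4 → FAULT, frames=[3,4,-]
Step 2: ref 4 → HIT, frames=[3,4,-]
Step 3: ref 2 → FAULT, frames=[3,4,2]
Step 4: ref 3 → HIT, frames=[3,4,2]
Step 5: ref 2 → HIT, frames=[3,4,2]
Step 6: ref 2 → HIT, frames=[3,4,2]
Step 7: ref 3 → HIT, frames=[3,4,2]
Step 8: ref 1 → FAULT (evict 2), frames=[3,4,1]
Step 9: ref 4 → HIT, frames=[3,4,1]
Step 10: ref 4 → HIT, frames=[3,4,1]
Total faults: 4

Answer: 4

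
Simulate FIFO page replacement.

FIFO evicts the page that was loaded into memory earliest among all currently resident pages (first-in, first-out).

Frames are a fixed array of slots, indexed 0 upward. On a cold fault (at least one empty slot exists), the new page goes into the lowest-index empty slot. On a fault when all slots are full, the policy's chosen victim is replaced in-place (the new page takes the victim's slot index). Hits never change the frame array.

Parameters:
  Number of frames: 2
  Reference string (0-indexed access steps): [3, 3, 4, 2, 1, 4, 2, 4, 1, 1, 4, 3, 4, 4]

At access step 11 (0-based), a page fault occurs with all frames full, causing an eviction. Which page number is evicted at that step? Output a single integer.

Answer: 1

Derivation:
Step 0: ref 3 -> FAULT, frames=[3,-]
Step 1: ref 3 -> HIT, frames=[3,-]
Step 2: ref 4 -> FAULT, frames=[3,4]
Step 3: ref 2 -> FAULT, evict 3, frames=[2,4]
Step 4: ref 1 -> FAULT, evict 4, frames=[2,1]
Step 5: ref 4 -> FAULT, evict 2, frames=[4,1]
Step 6: ref 2 -> FAULT, evict 1, frames=[4,2]
Step 7: ref 4 -> HIT, frames=[4,2]
Step 8: ref 1 -> FAULT, evict 4, frames=[1,2]
Step 9: ref 1 -> HIT, frames=[1,2]
Step 10: ref 4 -> FAULT, evict 2, frames=[1,4]
Step 11: ref 3 -> FAULT, evict 1, frames=[3,4]
At step 11: evicted page 1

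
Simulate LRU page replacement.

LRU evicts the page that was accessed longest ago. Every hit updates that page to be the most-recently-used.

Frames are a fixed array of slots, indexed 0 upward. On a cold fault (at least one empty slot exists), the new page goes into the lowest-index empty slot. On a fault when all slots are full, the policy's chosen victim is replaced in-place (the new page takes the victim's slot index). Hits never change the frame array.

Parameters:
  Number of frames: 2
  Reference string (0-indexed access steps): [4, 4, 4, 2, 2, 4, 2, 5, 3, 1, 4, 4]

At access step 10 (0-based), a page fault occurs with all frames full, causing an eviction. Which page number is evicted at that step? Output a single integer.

Answer: 3

Derivation:
Step 0: ref 4 -> FAULT, frames=[4,-]
Step 1: ref 4 -> HIT, frames=[4,-]
Step 2: ref 4 -> HIT, frames=[4,-]
Step 3: ref 2 -> FAULT, frames=[4,2]
Step 4: ref 2 -> HIT, frames=[4,2]
Step 5: ref 4 -> HIT, frames=[4,2]
Step 6: ref 2 -> HIT, frames=[4,2]
Step 7: ref 5 -> FAULT, evict 4, frames=[5,2]
Step 8: ref 3 -> FAULT, evict 2, frames=[5,3]
Step 9: ref 1 -> FAULT, evict 5, frames=[1,3]
Step 10: ref 4 -> FAULT, evict 3, frames=[1,4]
At step 10: evicted page 3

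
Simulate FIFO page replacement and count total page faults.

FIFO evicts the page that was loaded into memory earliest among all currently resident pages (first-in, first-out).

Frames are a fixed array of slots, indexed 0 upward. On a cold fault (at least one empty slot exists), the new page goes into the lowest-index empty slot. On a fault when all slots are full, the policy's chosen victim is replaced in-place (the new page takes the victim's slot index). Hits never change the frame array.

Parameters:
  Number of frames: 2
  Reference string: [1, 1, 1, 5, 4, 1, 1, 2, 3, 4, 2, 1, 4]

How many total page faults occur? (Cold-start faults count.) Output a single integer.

Answer: 10

Derivation:
Step 0: ref 1 → FAULT, frames=[1,-]
Step 1: ref 1 → HIT, frames=[1,-]
Step 2: ref 1 → HIT, frames=[1,-]
Step 3: ref 5 → FAULT, frames=[1,5]
Step 4: ref 4 → FAULT (evict 1), frames=[4,5]
Step 5: ref 1 → FAULT (evict 5), frames=[4,1]
Step 6: ref 1 → HIT, frames=[4,1]
Step 7: ref 2 → FAULT (evict 4), frames=[2,1]
Step 8: ref 3 → FAULT (evict 1), frames=[2,3]
Step 9: ref 4 → FAULT (evict 2), frames=[4,3]
Step 10: ref 2 → FAULT (evict 3), frames=[4,2]
Step 11: ref 1 → FAULT (evict 4), frames=[1,2]
Step 12: ref 4 → FAULT (evict 2), frames=[1,4]
Total faults: 10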